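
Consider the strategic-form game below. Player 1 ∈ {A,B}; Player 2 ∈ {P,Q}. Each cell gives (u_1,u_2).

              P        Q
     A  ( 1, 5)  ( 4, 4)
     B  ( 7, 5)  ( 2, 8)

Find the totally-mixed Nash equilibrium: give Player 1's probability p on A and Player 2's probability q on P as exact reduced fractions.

(p,q) = (3/4, 1/4)

P1 indiff ⇒ q·1+(1-q)·4 = q·7+(1-q)·2 ⇒ q(-6) = (1-q)(-2) ⇒ q = 1/4
P2 indiff ⇒ p·5+(1-p)·5 = p·4+(1-p)·8 ⇒ p(1) = (1-p)(3) ⇒ p = 3/4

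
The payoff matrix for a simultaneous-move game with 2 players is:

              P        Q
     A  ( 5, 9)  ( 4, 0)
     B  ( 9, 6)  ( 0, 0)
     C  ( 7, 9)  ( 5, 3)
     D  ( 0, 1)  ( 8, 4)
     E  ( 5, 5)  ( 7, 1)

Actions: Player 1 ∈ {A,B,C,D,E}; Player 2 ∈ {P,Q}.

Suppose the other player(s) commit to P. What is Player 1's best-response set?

BR_1 = {B}

u_1(A vs P) = 5
u_1(B vs P) = 9
u_1(C vs P) = 7
u_1(D vs P) = 0
u_1(E vs P) = 5
max payoff 9 at {B}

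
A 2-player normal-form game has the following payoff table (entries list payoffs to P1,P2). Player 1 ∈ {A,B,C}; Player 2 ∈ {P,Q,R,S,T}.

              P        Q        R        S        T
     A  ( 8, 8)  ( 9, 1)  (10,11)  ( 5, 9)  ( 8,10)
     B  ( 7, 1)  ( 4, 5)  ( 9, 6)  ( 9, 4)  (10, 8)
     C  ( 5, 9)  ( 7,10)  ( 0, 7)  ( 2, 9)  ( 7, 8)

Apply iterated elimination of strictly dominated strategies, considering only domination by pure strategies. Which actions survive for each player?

Remaining: P1:{A,B} P2:{R,T}

P1 drop C (A beats it: P:8>5 Q:9>7 R:10>0 S:5>2 T:8>7)
P2 drop P (R beats it: A:11>8 B:6>1)
P2 drop Q (R beats it: A:11>1 B:6>5)
P2 drop S (R beats it: A:11>9 B:6>4)
P1→{A,B} P2→{R,T}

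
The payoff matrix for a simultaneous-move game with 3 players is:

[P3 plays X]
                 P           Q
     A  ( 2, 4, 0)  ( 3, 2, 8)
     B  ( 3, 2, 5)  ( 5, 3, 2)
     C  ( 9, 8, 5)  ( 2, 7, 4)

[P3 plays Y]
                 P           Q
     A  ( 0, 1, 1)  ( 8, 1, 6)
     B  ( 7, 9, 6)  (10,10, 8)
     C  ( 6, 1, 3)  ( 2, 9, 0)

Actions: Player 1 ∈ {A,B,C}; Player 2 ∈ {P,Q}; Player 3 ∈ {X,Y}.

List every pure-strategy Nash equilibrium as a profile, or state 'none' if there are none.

PSNE = {(B,Q,Y), (C,P,X)}

(A,P,X): not NE [P1→C gives 9>2; P3→Y gives 1>0]
(A,P,Y): not NE [P1→B gives 7>0]
(A,Q,X): not NE [P1→B gives 5>3; P2→P gives 4>2]
(A,Q,Y): not NE [P1→B gives 10>8; P3→X gives 8>6]
(B,P,X): not NE [P1→C gives 9>3; P2→Q gives 3>2; P3→Y gives 6>5]
(B,P,Y): not NE [P2→Q gives 10>9]
(B,Q,X): not NE [P3→Y gives 8>2]
(B,Q,Y): NE
(C,P,X): NE
(C,P,Y): not NE [P1→B gives 7>6; P2→Q gives 9>1; P3→X gives 5>3]
(C,Q,X): not NE [P1→B gives 5>2; P2→P gives 8>7]
(C,Q,Y): not NE [P1→B gives 10>2; P3→X gives 4>0]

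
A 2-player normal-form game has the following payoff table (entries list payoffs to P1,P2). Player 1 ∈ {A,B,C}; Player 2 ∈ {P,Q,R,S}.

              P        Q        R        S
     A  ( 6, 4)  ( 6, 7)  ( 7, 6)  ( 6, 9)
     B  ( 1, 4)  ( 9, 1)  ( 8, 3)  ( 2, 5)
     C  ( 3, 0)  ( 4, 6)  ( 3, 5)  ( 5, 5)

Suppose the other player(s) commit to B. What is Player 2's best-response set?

argmax u_2 = {S}

u_2(P vs B) = 4
u_2(Q vs B) = 1
u_2(R vs B) = 3
u_2(S vs B) = 5
max payoff 5 at {S}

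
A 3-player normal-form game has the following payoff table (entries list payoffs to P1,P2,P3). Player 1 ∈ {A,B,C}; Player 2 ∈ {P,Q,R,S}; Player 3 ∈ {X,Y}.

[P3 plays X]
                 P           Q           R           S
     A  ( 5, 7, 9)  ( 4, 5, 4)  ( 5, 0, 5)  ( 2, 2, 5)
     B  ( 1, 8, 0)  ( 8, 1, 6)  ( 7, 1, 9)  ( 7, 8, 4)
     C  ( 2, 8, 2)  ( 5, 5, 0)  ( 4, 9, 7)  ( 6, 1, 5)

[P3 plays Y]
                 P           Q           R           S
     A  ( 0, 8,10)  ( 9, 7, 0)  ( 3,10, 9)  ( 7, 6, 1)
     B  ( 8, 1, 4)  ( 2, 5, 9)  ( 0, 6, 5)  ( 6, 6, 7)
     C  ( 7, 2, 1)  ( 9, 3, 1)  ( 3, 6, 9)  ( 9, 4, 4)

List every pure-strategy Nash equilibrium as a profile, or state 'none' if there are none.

(A,P,X): not NE [P3→Y gives 10>9]
(A,P,Y): not NE [P1→B gives 8>0; P2→R gives 10>8]
(A,Q,X): not NE [P1→B gives 8>4; P2→P gives 7>5]
(A,Q,Y): not NE [P2→R gives 10>7; P3→X gives 4>0]
(A,R,X): not NE [P1→B gives 7>5; P2→P gives 7>0; P3→Y gives 9>5]
(A,R,Y): NE
(A,S,X): not NE [P1→B gives 7>2; P2→P gives 7>2]
(A,S,Y): not NE [P1→C gives 9>7; P2→R gives 10>6; P3→X gives 5>1]
(B,P,X): not NE [P1→A gives 5>1; P3→Y gives 4>0]
(B,P,Y): not NE [P2→S gives 6>1]
(B,Q,X): not NE [P2→S gives 8>1; P3→Y gives 9>6]
(B,Q,Y): not NE [P1→C gives 9>2; P2→S gives 6>5]
(B,R,X): not NE [P2→S gives 8>1]
(B,R,Y): not NE [P1→C gives 3>0; P3→X gives 9>5]
(B,S,X): not NE [P3→Y gives 7>4]
(B,S,Y): not NE [P1→C gives 9>6]
(C,P,X): not NE [P1→A gives 5>2; P2→R gives 9>8]
(C,P,Y): not NE [P1→B gives 8>7; P2→R gives 6>2; P3→X gives 2>1]
(C,Q,X): not NE [P1→B gives 8>5; P2→R gives 9>5; P3→Y gives 1>0]
(C,Q,Y): not NE [P2→R gives 6>3]
(C,R,X): not NE [P1→B gives 7>4; P3→Y gives 9>7]
(C,R,Y): NE
(C,S,X): not NE [P1→B gives 7>6; P2→R gives 9>1]
(C,S,Y): not NE [P2→R gives 6>4; P3→X gives 5>4]

PSNE = {(A,R,Y), (C,R,Y)}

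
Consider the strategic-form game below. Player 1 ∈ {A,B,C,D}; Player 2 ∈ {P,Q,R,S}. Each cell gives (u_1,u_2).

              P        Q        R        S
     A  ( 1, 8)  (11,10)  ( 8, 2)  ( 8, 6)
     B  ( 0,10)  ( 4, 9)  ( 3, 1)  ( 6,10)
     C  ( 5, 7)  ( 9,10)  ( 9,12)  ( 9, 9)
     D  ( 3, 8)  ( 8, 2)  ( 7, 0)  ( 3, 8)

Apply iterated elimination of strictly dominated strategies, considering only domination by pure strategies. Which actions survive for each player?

P1 drop B (A beats it: P:1>0 Q:11>4 R:8>3 S:8>6)
P1 drop D (C beats it: P:5>3 Q:9>8 R:9>7 S:9>3)
P2 drop P (Q beats it: A:10>8 C:10>7)
P2 drop S (Q beats it: A:10>6 C:10>9)
P1→{A,C} P2→{Q,R}

IESDS → P1:{A,C} P2:{Q,R}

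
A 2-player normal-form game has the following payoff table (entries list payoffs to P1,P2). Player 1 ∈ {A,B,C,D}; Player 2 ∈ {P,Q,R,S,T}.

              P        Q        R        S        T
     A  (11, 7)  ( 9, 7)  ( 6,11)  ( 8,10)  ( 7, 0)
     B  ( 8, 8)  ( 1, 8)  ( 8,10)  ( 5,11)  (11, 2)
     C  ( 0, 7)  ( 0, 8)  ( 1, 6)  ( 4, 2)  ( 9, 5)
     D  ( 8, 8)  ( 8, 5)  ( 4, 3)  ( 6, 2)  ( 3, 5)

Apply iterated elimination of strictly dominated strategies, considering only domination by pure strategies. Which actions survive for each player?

P1 drop C (B beats it: P:8>0 Q:1>0 R:8>1 S:5>4 T:11>9)
P1 drop D (A beats it: P:11>8 Q:9>8 R:6>4 S:8>6 T:7>3)
P2 drop P (R beats it: A:11>7 B:10>8)
P2 drop Q (R beats it: A:11>7 B:10>8)
P2 drop T (R beats it: A:11>0 B:10>2)
P1→{A,B} P2→{R,S}

IESDS → P1:{A,B} P2:{R,S}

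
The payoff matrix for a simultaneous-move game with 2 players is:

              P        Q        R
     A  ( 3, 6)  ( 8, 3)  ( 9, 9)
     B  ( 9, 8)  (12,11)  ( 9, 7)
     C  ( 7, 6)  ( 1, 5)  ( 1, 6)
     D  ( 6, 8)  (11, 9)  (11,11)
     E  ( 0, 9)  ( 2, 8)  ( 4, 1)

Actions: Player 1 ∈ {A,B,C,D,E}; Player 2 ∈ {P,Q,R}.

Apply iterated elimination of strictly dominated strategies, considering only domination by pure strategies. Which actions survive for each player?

Remaining: P1:{B,D} P2:{Q,R}

P1 drop A (D beats it: P:6>3 Q:11>8 R:11>9)
P1 drop C (B beats it: P:9>7 Q:12>1 R:9>1)
P1 drop E (B beats it: P:9>0 Q:12>2 R:9>4)
P2 drop P (Q beats it: B:11>8 D:9>8)
P1→{B,D} P2→{Q,R}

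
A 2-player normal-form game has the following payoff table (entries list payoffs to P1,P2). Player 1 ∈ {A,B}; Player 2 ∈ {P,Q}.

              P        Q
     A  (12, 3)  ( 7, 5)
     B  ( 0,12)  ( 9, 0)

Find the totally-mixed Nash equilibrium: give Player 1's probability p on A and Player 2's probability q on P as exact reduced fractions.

p=6/7, q=1/7

P1 indiff ⇒ q·12+(1-q)·7 = q·0+(1-q)·9 ⇒ q(12) = (1-q)(2) ⇒ q = 1/7
P2 indiff ⇒ p·3+(1-p)·12 = p·5+(1-p)·0 ⇒ p(-2) = (1-p)(-12) ⇒ p = 6/7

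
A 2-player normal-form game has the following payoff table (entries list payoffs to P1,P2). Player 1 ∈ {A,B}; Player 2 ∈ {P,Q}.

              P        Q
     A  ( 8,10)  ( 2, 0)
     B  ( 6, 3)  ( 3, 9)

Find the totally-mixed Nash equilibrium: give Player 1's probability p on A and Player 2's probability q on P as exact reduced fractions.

P1 indiff ⇒ q·8+(1-q)·2 = q·6+(1-q)·3 ⇒ q(2) = (1-q)(1) ⇒ q = 1/3
P2 indiff ⇒ p·10+(1-p)·3 = p·0+(1-p)·9 ⇒ p(10) = (1-p)(6) ⇒ p = 3/8

p=3/8, q=1/3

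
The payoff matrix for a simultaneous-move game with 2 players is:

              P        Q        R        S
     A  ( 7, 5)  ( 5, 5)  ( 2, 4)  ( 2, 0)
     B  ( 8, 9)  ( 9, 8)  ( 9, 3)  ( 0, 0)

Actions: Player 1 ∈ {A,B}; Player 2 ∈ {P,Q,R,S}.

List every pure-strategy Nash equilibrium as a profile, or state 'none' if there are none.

Nash profiles: (B,P)

(A,P): not NE [P1→B gives 8>7]
(A,Q): not NE [P1→B gives 9>5]
(A,R): not NE [P1→B gives 9>2; P2→Q gives 5>4]
(A,S): not NE [P2→Q gives 5>0]
(B,P): NE
(B,Q): not NE [P2→P gives 9>8]
(B,R): not NE [P2→P gives 9>3]
(B,S): not NE [P1→A gives 2>0; P2→P gives 9>0]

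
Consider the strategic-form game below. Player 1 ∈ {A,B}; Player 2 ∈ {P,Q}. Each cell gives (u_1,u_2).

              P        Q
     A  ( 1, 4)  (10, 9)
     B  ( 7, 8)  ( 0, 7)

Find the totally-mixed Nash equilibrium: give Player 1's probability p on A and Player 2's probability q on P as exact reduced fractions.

(p,q) = (1/6, 5/8)

P1 indiff ⇒ q·1+(1-q)·10 = q·7+(1-q)·0 ⇒ q(-6) = (1-q)(-10) ⇒ q = 5/8
P2 indiff ⇒ p·4+(1-p)·8 = p·9+(1-p)·7 ⇒ p(-5) = (1-p)(-1) ⇒ p = 1/6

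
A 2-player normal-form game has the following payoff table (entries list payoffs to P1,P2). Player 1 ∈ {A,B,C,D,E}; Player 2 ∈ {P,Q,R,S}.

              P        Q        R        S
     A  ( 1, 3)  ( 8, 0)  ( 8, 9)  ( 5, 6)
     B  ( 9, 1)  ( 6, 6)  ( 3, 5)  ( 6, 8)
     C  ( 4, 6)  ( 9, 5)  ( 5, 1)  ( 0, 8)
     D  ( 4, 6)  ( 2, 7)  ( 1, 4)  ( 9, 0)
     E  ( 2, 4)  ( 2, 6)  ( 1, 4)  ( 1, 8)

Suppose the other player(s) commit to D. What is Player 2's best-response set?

u_2(P vs D) = 6
u_2(Q vs D) = 7
u_2(R vs D) = 4
u_2(S vs D) = 0
max payoff 7 at {Q}

P2 best: {Q}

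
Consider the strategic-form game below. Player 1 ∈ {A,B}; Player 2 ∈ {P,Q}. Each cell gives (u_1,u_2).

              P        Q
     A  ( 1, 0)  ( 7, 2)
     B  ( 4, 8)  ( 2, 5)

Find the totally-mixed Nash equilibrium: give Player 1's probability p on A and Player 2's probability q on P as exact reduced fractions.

P1 indiff ⇒ q·1+(1-q)·7 = q·4+(1-q)·2 ⇒ q(-3) = (1-q)(-5) ⇒ q = 5/8
P2 indiff ⇒ p·0+(1-p)·8 = p·2+(1-p)·5 ⇒ p(-2) = (1-p)(-3) ⇒ p = 3/5

p=3/5, q=5/8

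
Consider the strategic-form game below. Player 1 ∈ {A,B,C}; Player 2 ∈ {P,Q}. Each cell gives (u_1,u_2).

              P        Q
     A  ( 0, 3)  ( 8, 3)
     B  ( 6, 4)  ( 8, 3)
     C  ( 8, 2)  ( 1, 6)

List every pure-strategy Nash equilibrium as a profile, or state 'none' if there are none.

(A,P): not NE [P1→C gives 8>0]
(A,Q): NE
(B,P): not NE [P1→C gives 8>6]
(B,Q): not NE [P2→P gives 4>3]
(C,P): not NE [P2→Q gives 6>2]
(C,Q): not NE [P1→B gives 8>1]

PSNE = {(A,Q)}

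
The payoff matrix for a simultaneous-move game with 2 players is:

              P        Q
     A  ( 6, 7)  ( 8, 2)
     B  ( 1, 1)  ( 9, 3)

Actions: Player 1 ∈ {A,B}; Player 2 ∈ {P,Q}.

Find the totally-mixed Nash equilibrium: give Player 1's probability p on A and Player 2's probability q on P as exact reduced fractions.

(p,q) = (2/7, 1/6)

P1 indiff ⇒ q·6+(1-q)·8 = q·1+(1-q)·9 ⇒ q(5) = (1-q)(1) ⇒ q = 1/6
P2 indiff ⇒ p·7+(1-p)·1 = p·2+(1-p)·3 ⇒ p(5) = (1-p)(2) ⇒ p = 2/7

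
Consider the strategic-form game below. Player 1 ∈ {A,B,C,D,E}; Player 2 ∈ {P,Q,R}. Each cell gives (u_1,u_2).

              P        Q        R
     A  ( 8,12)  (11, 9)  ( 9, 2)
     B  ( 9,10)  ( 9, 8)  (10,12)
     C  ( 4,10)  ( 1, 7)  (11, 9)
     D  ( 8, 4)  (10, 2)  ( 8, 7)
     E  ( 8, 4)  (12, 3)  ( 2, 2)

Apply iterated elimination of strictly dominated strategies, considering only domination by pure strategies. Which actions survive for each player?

Remaining: P1:{B,C} P2:{P,R}

P2 drop Q (P beats it: A:12>9 B:10>8 C:10>7 D:4>2 E:4>3)
P1 drop A (B beats it: P:9>8 R:10>9)
P1 drop D (B beats it: P:9>8 R:10>8)
P1 drop E (B beats it: P:9>8 R:10>2)
P1→{B,C} P2→{P,R}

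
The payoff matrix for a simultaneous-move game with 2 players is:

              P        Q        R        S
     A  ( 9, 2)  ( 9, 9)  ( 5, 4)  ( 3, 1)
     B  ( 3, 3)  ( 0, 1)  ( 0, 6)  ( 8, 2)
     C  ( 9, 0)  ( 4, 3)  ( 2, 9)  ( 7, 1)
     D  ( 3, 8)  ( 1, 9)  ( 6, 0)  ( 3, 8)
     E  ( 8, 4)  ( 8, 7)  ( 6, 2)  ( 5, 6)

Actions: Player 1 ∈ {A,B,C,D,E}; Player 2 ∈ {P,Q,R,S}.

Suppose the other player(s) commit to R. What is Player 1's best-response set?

u_1(A vs R) = 5
u_1(B vs R) = 0
u_1(C vs R) = 2
u_1(D vs R) = 6
u_1(E vs R) = 6
max payoff 6 at {D,E}

BR_1 = {D,E}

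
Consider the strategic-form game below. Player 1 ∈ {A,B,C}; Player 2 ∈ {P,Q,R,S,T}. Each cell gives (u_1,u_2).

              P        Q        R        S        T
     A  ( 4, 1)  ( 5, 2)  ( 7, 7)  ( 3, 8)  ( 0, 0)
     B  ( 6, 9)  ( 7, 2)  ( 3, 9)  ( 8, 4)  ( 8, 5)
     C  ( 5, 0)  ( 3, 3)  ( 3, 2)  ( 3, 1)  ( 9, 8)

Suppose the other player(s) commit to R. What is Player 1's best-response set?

argmax u_1 = {A}

u_1(A vs R) = 7
u_1(B vs R) = 3
u_1(C vs R) = 3
max payoff 7 at {A}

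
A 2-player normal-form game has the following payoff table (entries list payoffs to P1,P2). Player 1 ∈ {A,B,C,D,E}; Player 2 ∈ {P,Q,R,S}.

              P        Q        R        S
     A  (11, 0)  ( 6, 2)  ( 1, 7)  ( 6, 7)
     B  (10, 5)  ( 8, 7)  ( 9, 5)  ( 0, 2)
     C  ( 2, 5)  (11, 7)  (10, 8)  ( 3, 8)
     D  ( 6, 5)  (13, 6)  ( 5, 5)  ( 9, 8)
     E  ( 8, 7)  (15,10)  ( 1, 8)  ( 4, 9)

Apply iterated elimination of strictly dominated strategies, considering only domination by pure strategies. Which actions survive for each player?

P2 drop P (Q beats it: A:2>0 B:7>5 C:7>5 D:6>5 E:10>7)
P1 drop A (D beats it: Q:13>6 R:5>1 S:9>6)
P1 drop B (C beats it: Q:11>8 R:10>9 S:3>0)
P1→{C,D,E} P2→{Q,R,S}

Survivors P1:{C,D,E} P2:{Q,R,S}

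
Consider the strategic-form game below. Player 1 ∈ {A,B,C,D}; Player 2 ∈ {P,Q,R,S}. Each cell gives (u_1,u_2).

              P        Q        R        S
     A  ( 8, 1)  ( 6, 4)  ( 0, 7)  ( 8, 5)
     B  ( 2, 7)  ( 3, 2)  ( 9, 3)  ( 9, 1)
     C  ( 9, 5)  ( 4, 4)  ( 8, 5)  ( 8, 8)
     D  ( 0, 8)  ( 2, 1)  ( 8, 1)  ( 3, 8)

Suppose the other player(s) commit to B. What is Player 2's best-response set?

u_2(P vs B) = 7
u_2(Q vs B) = 2
u_2(R vs B) = 3
u_2(S vs B) = 1
max payoff 7 at {P}

argmax u_2 = {P}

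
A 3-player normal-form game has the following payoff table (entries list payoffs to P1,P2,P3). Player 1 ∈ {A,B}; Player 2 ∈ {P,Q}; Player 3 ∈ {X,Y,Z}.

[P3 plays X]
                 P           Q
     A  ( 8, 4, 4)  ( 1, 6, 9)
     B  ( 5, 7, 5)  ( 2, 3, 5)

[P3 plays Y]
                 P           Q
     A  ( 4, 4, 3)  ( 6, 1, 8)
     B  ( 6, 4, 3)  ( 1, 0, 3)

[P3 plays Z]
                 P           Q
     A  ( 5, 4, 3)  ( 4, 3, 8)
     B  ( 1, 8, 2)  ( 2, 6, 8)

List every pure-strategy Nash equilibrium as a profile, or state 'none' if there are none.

No pure NE.

(A,P,X): not NE [P2→Q gives 6>4]
(A,P,Y): not NE [P1→B gives 6>4; P3→X gives 4>3]
(A,P,Z): not NE [P3→X gives 4>3]
(A,Q,X): not NE [P1→B gives 2>1]
(A,Q,Y): not NE [P2→P gives 4>1; P3→X gives 9>8]
(A,Q,Z): not NE [P2→P gives 4>3; P3→X gives 9>8]
(B,P,X): not NE [P1→A gives 8>5]
(B,P,Y): not NE [P3→X gives 5>3]
(B,P,Z): not NE [P1→A gives 5>1; P3→X gives 5>2]
(B,Q,X): not NE [P2→P gives 7>3; P3→Z gives 8>5]
(B,Q,Y): not NE [P1→A gives 6>1; P2→P gives 4>0; P3→Z gives 8>3]
(B,Q,Z): not NE [P1→A gives 4>2; P2→P gives 8>6]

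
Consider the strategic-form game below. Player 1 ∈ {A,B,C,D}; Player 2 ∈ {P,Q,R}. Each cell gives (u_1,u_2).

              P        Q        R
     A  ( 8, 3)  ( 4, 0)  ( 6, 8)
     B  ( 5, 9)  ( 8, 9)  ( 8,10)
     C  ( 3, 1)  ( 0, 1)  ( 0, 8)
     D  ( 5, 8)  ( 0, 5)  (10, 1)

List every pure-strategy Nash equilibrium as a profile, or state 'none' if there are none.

(A,P): not NE [P2→R gives 8>3]
(A,Q): not NE [P1→B gives 8>4; P2→R gives 8>0]
(A,R): not NE [P1→D gives 10>6]
(B,P): not NE [P1→A gives 8>5; P2→R gives 10>9]
(B,Q): not NE [P2→R gives 10>9]
(B,R): not NE [P1→D gives 10>8]
(C,P): not NE [P1→A gives 8>3; P2→R gives 8>1]
(C,Q): not NE [P1→B gives 8>0; P2→R gives 8>1]
(C,R): not NE [P1→D gives 10>0]
(D,P): not NE [P1→A gives 8>5]
(D,Q): not NE [P1→B gives 8>0; P2→P gives 8>5]
(D,R): not NE [P2→P gives 8>1]

No pure NE.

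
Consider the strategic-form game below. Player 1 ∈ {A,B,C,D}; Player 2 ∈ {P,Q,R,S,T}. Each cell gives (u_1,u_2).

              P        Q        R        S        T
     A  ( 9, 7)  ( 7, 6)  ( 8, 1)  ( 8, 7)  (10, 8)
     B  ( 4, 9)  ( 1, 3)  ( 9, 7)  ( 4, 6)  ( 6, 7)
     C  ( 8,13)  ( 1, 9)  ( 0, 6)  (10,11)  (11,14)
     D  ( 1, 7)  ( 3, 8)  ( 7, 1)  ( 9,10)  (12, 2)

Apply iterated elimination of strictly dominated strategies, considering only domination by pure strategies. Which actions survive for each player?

P2 drop Q (S beats it: A:7>6 B:6>3 C:11>9 D:10>8)
P2 drop R (P beats it: A:7>1 B:9>7 C:13>6 D:7>1)
P1 drop B (A beats it: P:9>4 S:8>4 T:10>6)
P1→{A,C,D} P2→{P,S,T}

Remaining: P1:{A,C,D} P2:{P,S,T}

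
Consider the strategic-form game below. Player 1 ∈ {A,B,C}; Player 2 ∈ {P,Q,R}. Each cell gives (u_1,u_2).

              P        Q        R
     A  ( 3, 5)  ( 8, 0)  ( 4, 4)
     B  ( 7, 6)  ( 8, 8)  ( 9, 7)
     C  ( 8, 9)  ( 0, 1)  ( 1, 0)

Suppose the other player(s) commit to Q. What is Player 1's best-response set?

u_1(A vs Q) = 8
u_1(B vs Q) = 8
u_1(C vs Q) = 0
max payoff 8 at {A,B}

P1 best: {A,B}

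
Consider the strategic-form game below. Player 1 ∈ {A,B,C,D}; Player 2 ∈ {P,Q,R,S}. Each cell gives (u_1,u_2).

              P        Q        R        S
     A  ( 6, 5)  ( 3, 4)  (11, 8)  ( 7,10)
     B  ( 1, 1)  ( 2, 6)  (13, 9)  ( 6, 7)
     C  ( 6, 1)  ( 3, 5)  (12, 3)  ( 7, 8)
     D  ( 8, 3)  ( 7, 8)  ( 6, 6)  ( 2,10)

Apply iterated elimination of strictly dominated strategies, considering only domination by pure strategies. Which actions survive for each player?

Remaining: P1:{A,B,C} P2:{R,S}

P2 drop P (R beats it: A:8>5 B:9>1 C:3>1 D:6>3)
P2 drop Q (S beats it: A:10>4 B:7>6 C:8>5 D:10>8)
P1 drop D (A beats it: R:11>6 S:7>2)
P1→{A,B,C} P2→{R,S}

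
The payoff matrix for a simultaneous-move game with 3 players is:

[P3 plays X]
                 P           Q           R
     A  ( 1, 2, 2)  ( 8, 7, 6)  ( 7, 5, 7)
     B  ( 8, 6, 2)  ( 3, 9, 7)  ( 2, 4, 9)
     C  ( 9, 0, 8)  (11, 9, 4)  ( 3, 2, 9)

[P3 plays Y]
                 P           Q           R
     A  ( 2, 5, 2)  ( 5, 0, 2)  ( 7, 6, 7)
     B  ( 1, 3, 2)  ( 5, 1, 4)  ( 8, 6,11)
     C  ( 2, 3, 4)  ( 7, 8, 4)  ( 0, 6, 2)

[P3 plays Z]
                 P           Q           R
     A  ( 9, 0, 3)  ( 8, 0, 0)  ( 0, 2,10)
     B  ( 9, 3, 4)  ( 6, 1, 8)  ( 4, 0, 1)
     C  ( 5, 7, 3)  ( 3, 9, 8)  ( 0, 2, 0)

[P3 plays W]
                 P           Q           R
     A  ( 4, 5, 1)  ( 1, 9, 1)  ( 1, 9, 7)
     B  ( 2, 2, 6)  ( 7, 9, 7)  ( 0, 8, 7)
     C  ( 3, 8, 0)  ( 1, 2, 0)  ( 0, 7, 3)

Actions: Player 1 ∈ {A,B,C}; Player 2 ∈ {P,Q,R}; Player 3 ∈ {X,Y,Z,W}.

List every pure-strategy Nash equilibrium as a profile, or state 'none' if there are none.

(A,P,X): not NE [P1→C gives 9>1; P2→Q gives 7>2; P3→Z gives 3>2]
(A,P,Y): not NE [P2→R gives 6>5; P3→Z gives 3>2]
(A,P,Z): not NE [P2→R gives 2>0]
(A,P,W): not NE [P2→R gives 9>5; P3→Z gives 3>1]
(A,Q,X): not NE [P1→C gives 11>8]
(A,Q,Y): not NE [P1→C gives 7>5; P2→R gives 6>0; P3→X gives 6>2]
(A,Q,Z): not NE [P2→R gives 2>0; P3→X gives 6>0]
(A,Q,W): not NE [P1→B gives 7>1; P3→X gives 6>1]
(A,R,X): not NE [P2→Q gives 7>5; P3→Z gives 10>7]
(A,R,Y): not NE [P1→B gives 8>7; P3→Z gives 10>7]
(A,R,Z): not NE [P1→B gives 4>0]
(A,R,W): not NE [P3→Z gives 10>7]
(B,P,X): not NE [P1→C gives 9>8; P2→Q gives 9>6; P3→W gives 6>2]
(B,P,Y): not NE [P1→C gives 2>1; P2→R gives 6>3; P3→W gives 6>2]
(B,P,Z): not NE [P3→W gives 6>4]
(B,P,W): not NE [P1→A gives 4>2; P2→Q gives 9>2]
(B,Q,X): not NE [P1→C gives 11>3; P3→Z gives 8>7]
(B,Q,Y): not NE [P1→C gives 7>5; P2→R gives 6>1; P3→Z gives 8>4]
(B,Q,Z): not NE [P1→A gives 8>6; P2→P gives 3>1]
(B,Q,W): not NE [P3→Z gives 8>7]
(B,R,X): not NE [P1→A gives 7>2; P2→Q gives 9>4; P3→Y gives 11>9]
(B,R,Y): NE
(B,R,Z): not NE [P2→P gives 3>0; P3→Y gives 11>1]
(B,R,W): not NE [P1→A gives 1>0; P2→Q gives 9>8; P3→Y gives 11>7]
(C,P,X): not NE [P2→Q gives 9>0]
(C,P,Y): not NE [P2→Q gives 8>3; P3→X gives 8>4]
(C,P,Z): not NE [P1→B gives 9>5; P2→Q gives 9>7; P3→X gives 8>3]
(C,P,W): not NE [P1→A gives 4>3; P3→X gives 8>0]
(C,Q,X): not NE [P3→Z gives 8>4]
(C,Q,Y): not NE [P3→Z gives 8>4]
(C,Q,Z): not NE [P1→A gives 8>3]
(C,Q,W): not NE [P1→B gives 7>1; P2→P gives 8>2; P3→Z gives 8>0]
(C,R,X): not NE [P1→A gives 7>3; P2→Q gives 9>2]
(C,R,Y): not NE [P1→B gives 8>0; P2→Q gives 8>6; P3→X gives 9>2]
(C,R,Z): not NE [P1→B gives 4>0; P2→Q gives 9>2; P3→X gives 9>0]
(C,R,W): not NE [P1→A gives 1>0; P2→P gives 8>7; P3→X gives 9>3]

NE set: (B,R,Y)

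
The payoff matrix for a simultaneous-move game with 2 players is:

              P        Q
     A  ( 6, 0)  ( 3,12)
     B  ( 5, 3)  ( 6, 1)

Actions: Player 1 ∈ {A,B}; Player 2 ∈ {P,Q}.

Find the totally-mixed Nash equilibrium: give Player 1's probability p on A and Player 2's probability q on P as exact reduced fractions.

P1 indiff ⇒ q·6+(1-q)·3 = q·5+(1-q)·6 ⇒ q(1) = (1-q)(3) ⇒ q = 3/4
P2 indiff ⇒ p·0+(1-p)·3 = p·12+(1-p)·1 ⇒ p(-12) = (1-p)(-2) ⇒ p = 1/7

P1 mixes 1/7 on A; P2 mixes 3/4 on P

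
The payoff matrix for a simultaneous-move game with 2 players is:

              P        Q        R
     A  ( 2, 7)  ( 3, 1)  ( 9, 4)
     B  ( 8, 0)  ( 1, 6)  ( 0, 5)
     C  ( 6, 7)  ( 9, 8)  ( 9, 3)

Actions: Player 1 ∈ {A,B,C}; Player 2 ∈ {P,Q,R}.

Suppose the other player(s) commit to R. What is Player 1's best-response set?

u_1(A vs R) = 9
u_1(B vs R) = 0
u_1(C vs R) = 9
max payoff 9 at {A,C}

BR_1 = {A,C}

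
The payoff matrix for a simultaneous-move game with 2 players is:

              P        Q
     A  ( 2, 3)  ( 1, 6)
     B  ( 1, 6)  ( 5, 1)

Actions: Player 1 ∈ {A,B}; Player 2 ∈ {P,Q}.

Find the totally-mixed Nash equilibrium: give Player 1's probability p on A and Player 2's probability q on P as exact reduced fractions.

p=5/8, q=4/5

P1 indiff ⇒ q·2+(1-q)·1 = q·1+(1-q)·5 ⇒ q(1) = (1-q)(4) ⇒ q = 4/5
P2 indiff ⇒ p·3+(1-p)·6 = p·6+(1-p)·1 ⇒ p(-3) = (1-p)(-5) ⇒ p = 5/8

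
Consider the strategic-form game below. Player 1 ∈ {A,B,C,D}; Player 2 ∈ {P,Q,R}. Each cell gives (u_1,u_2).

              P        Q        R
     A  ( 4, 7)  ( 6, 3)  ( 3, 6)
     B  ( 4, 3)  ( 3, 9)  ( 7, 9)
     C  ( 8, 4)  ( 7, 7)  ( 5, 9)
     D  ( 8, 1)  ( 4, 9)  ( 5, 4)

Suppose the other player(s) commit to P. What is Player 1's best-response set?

u_1(A vs P) = 4
u_1(B vs P) = 4
u_1(C vs P) = 8
u_1(D vs P) = 8
max payoff 8 at {C,D}

P1 best: {C,D}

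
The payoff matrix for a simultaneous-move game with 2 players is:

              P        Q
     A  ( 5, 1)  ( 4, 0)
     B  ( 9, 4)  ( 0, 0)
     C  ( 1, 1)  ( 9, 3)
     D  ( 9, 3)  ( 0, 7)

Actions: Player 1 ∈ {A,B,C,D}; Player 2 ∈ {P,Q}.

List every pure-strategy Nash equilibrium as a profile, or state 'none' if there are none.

NE set: (B,P), (C,Q)

(A,P): not NE [P1→D gives 9>5]
(A,Q): not NE [P1→C gives 9>4; P2→P gives 1>0]
(B,P): NE
(B,Q): not NE [P1→C gives 9>0; P2→P gives 4>0]
(C,P): not NE [P1→D gives 9>1; P2→Q gives 3>1]
(C,Q): NE
(D,P): not NE [P2→Q gives 7>3]
(D,Q): not NE [P1→C gives 9>0]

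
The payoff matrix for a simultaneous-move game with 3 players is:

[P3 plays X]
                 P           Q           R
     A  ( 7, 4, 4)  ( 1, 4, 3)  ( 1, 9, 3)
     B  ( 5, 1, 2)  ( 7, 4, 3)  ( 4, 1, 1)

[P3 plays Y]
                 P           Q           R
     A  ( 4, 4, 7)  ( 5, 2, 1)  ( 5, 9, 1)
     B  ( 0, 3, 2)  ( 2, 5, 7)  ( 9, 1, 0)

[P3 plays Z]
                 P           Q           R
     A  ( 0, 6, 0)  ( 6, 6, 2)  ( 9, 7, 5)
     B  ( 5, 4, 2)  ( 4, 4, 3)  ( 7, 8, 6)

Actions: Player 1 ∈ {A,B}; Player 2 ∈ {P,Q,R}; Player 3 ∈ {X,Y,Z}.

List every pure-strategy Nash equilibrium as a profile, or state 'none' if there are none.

(A,P,X): not NE [P2→R gives 9>4; P3→Y gives 7>4]
(A,P,Y): not NE [P2→R gives 9>4]
(A,P,Z): not NE [P1→B gives 5>0; P2→R gives 7>6; P3→Y gives 7>0]
(A,Q,X): not NE [P1→B gives 7>1; P2→R gives 9>4]
(A,Q,Y): not NE [P2→R gives 9>2; P3→X gives 3>1]
(A,Q,Z): not NE [P2→R gives 7>6; P3→X gives 3>2]
(A,R,X): not NE [P1→B gives 4>1; P3→Z gives 5>3]
(A,R,Y): not NE [P1→B gives 9>5; P3→Z gives 5>1]
(A,R,Z): NE
(B,P,X): not NE [P1→A gives 7>5; P2→Q gives 4>1]
(B,P,Y): not NE [P1→A gives 4>0; P2→Q gives 5>3]
(B,P,Z): not NE [P2→R gives 8>4]
(B,Q,X): not NE [P3→Y gives 7>3]
(B,Q,Y): not NE [P1→A gives 5>2]
(B,Q,Z): not NE [P1→A gives 6>4; P2→R gives 8>4; P3→Y gives 7>3]
(B,R,X): not NE [P2→Q gives 4>1; P3→Z gives 6>1]
(B,R,Y): not NE [P2→Q gives 5>1; P3→Z gives 6>0]
(B,R,Z): not NE [P1→A gives 9>7]

NE set: (A,R,Z)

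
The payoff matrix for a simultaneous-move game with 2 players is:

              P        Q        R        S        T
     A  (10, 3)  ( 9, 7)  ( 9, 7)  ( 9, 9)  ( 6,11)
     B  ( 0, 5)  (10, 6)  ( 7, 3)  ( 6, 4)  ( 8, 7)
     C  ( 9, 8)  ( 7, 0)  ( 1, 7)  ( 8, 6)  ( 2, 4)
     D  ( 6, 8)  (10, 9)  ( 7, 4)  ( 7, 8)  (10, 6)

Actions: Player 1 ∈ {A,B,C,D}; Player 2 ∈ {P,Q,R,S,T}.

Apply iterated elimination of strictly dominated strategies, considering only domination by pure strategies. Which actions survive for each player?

Remaining: P1:{A,B,D} P2:{Q,S,T}

P1 drop C (A beats it: P:10>9 Q:9>7 R:9>1 S:9>8 T:6>2)
P2 drop P (Q beats it: A:7>3 B:6>5 D:9>8)
P2 drop R (S beats it: A:9>7 B:4>3 D:8>4)
P1→{A,B,D} P2→{Q,S,T}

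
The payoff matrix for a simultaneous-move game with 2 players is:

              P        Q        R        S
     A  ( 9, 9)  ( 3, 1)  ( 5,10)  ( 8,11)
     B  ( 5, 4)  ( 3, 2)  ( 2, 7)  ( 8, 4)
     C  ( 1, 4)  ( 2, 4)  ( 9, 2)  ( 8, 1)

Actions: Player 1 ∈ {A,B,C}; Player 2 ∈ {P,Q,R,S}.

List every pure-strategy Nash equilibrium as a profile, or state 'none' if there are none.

NE set: (A,S)

(A,P): not NE [P2→S gives 11>9]
(A,Q): not NE [P2→S gives 11>1]
(A,R): not NE [P1→C gives 9>5; P2→S gives 11>10]
(A,S): NE
(B,P): not NE [P1→A gives 9>5; P2→R gives 7>4]
(B,Q): not NE [P2→R gives 7>2]
(B,R): not NE [P1→C gives 9>2]
(B,S): not NE [P2→R gives 7>4]
(C,P): not NE [P1→A gives 9>1]
(C,Q): not NE [P1→B gives 3>2]
(C,R): not NE [P2→Q gives 4>2]
(C,S): not NE [P2→Q gives 4>1]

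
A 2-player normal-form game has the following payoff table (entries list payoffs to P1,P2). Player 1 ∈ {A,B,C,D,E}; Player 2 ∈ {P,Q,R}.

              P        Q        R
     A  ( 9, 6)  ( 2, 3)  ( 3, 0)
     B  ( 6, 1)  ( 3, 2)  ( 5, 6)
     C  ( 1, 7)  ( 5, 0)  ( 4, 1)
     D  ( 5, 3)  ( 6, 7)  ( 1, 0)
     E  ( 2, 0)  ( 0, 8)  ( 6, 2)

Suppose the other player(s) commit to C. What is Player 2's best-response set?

u_2(P vs C) = 7
u_2(Q vs C) = 0
u_2(R vs C) = 1
max payoff 7 at {P}

BR_2 = {P}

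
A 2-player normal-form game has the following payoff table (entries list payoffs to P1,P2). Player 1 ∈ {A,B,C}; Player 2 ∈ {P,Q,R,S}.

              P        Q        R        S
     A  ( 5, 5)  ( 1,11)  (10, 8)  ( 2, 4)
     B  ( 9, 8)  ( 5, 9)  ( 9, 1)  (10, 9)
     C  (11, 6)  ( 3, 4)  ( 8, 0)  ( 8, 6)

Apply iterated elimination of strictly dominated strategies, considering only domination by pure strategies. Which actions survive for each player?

P2 drop R (Q beats it: A:11>8 B:9>1 C:4>0)
P1 drop A (B beats it: P:9>5 Q:5>1 S:10>2)
P1→{B,C} P2→{P,Q,S}

Survivors P1:{B,C} P2:{P,Q,S}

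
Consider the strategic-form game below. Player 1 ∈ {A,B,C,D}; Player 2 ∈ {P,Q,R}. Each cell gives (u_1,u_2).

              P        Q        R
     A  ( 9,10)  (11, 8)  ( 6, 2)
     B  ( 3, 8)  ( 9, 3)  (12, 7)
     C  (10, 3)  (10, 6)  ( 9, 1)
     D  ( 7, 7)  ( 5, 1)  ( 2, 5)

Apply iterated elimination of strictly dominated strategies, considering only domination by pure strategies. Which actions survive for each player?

P1 drop D (A beats it: P:9>7 Q:11>5 R:6>2)
P2 drop R (P beats it: A:10>2 B:8>7 C:3>1)
P1 drop B (A beats it: P:9>3 Q:11>9)
P1→{A,C} P2→{P,Q}

Survivors P1:{A,C} P2:{P,Q}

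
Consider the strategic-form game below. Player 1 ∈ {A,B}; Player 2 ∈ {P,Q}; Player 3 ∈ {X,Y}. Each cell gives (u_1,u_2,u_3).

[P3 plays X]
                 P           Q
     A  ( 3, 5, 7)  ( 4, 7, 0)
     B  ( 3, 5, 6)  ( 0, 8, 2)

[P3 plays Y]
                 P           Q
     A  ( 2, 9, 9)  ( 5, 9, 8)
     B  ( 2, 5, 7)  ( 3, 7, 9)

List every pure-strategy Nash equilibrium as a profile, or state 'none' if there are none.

PSNE = {(A,P,Y), (A,Q,Y)}

(A,P,X): not NE [P2→Q gives 7>5; P3→Y gives 9>7]
(A,P,Y): NE
(A,Q,X): not NE [P3→Y gives 8>0]
(A,Q,Y): NE
(B,P,X): not NE [P2→Q gives 8>5; P3→Y gives 7>6]
(B,P,Y): not NE [P2→Q gives 7>5]
(B,Q,X): not NE [P1→A gives 4>0; P3→Y gives 9>2]
(B,Q,Y): not NE [P1→A gives 5>3]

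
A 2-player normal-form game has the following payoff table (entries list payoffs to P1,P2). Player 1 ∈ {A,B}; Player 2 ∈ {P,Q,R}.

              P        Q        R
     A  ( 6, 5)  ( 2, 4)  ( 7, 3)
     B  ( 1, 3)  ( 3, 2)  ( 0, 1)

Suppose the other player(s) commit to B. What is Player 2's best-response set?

u_2(P vs B) = 3
u_2(Q vs B) = 2
u_2(R vs B) = 1
max payoff 3 at {P}

BR_2 = {P}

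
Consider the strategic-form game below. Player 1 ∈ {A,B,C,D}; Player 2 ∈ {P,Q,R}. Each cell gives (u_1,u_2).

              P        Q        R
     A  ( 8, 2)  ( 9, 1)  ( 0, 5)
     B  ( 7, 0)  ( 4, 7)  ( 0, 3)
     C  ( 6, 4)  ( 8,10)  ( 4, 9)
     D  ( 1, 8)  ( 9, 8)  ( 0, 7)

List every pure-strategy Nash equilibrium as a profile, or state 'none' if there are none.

Nash profiles: (D,Q)

(A,P): not NE [P2→R gives 5>2]
(A,Q): not NE [P2→R gives 5>1]
(A,R): not NE [P1→C gives 4>0]
(B,P): not NE [P1→A gives 8>7; P2→Q gives 7>0]
(B,Q): not NE [P1→D gives 9>4]
(B,R): not NE [P1→C gives 4>0; P2→Q gives 7>3]
(C,P): not NE [P1→A gives 8>6; P2→Q gives 10>4]
(C,Q): not NE [P1→D gives 9>8]
(C,R): not NE [P2→Q gives 10>9]
(D,P): not NE [P1→A gives 8>1]
(D,Q): NE
(D,R): not NE [P1→C gives 4>0; P2→Q gives 8>7]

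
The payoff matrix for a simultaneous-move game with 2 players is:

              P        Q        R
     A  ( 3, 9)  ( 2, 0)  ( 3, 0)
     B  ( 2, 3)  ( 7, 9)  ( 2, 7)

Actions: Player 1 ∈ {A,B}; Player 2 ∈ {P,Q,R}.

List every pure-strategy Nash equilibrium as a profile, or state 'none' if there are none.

PSNE = {(A,P), (B,Q)}

(A,P): NE
(A,Q): not NE [P1→B gives 7>2; P2→P gives 9>0]
(A,R): not NE [P2→P gives 9>0]
(B,P): not NE [P1→A gives 3>2; P2→Q gives 9>3]
(B,Q): NE
(B,R): not NE [P1→A gives 3>2; P2→Q gives 9>7]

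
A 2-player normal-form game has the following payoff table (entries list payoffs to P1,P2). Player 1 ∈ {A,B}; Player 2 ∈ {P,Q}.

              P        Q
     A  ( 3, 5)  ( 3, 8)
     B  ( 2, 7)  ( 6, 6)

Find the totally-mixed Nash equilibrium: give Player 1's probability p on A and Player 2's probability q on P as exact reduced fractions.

P1 mixes 1/4 on A; P2 mixes 3/4 on P

P1 indiff ⇒ q·3+(1-q)·3 = q·2+(1-q)·6 ⇒ q(1) = (1-q)(3) ⇒ q = 3/4
P2 indiff ⇒ p·5+(1-p)·7 = p·8+(1-p)·6 ⇒ p(-3) = (1-p)(-1) ⇒ p = 1/4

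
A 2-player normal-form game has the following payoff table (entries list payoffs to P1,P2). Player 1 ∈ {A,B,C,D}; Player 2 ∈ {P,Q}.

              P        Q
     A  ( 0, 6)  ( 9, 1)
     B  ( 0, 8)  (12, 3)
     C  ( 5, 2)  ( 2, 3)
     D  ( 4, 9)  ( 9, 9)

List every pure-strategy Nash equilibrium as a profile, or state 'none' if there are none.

(A,P): not NE [P1→C gives 5>0]
(A,Q): not NE [P1→B gives 12>9; P2→P gives 6>1]
(B,P): not NE [P1→C gives 5>0]
(B,Q): not NE [P2→P gives 8>3]
(C,P): not NE [P2→Q gives 3>2]
(C,Q): not NE [P1→B gives 12>2]
(D,P): not NE [P1→C gives 5>4]
(D,Q): not NE [P1→B gives 12>9]

No pure NE.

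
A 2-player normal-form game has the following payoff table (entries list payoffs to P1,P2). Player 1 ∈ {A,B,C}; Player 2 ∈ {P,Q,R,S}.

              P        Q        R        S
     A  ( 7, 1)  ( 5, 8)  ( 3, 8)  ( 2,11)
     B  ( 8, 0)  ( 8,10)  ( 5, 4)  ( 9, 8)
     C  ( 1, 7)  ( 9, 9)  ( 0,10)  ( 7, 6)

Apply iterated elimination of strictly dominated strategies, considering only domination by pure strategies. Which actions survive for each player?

P1 drop A (B beats it: P:8>7 Q:8>5 R:5>3 S:9>2)
P2 drop P (Q beats it: B:10>0 C:9>7)
P2 drop S (Q beats it: B:10>8 C:9>6)
P1→{B,C} P2→{Q,R}

Survivors P1:{B,C} P2:{Q,R}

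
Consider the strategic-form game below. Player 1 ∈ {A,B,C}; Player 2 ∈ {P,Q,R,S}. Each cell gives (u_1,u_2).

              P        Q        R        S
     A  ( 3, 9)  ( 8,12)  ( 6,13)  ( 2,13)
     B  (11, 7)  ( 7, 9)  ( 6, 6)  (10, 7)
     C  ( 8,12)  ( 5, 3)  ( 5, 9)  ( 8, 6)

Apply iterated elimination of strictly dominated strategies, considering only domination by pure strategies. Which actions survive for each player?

P1 drop C (B beats it: P:11>8 Q:7>5 R:6>5 S:10>8)
P2 drop P (Q beats it: A:12>9 B:9>7)
P1→{A,B} P2→{Q,R,S}

Survivors P1:{A,B} P2:{Q,R,S}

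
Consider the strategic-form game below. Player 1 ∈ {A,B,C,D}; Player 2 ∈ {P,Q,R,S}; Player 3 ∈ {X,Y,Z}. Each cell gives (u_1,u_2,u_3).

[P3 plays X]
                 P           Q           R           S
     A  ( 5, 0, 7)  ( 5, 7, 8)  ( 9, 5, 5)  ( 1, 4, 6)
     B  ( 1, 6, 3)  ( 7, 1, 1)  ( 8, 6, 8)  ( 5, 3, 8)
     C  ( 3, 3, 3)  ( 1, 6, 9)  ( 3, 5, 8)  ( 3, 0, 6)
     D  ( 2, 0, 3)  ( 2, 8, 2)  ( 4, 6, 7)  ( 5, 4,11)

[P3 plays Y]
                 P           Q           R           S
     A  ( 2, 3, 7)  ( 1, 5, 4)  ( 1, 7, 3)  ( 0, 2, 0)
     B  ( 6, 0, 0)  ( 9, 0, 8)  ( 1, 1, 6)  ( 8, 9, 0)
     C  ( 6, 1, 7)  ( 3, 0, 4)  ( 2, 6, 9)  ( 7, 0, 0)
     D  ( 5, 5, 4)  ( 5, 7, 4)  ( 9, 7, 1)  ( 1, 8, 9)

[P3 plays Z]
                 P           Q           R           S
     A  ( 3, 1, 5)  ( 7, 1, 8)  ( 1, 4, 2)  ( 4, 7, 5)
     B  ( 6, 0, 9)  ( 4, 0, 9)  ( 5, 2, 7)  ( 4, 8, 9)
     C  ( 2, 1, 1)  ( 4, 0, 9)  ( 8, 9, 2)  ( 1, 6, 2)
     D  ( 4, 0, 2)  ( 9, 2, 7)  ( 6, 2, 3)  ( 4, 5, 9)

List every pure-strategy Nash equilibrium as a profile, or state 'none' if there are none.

Nash profiles: (B,S,Z)

(A,P,X): not NE [P2→Q gives 7>0]
(A,P,Y): not NE [P1→C gives 6>2; P2→R gives 7>3]
(A,P,Z): not NE [P1→B gives 6>3; P2→S gives 7>1; P3→Y gives 7>5]
(A,Q,X): not NE [P1→B gives 7>5]
(A,Q,Y): not NE [P1→B gives 9>1; P2→R gives 7>5; P3→Z gives 8>4]
(A,Q,Z): not NE [P1→D gives 9>7; P2→S gives 7>1]
(A,R,X): not NE [P2→Q gives 7>5]
(A,R,Y): not NE [P1→D gives 9>1; P3→X gives 5>3]
(A,R,Z): not NE [P1→C gives 8>1; P2→S gives 7>4; P3→X gives 5>2]
(A,S,X): not NE [P1→D gives 5>1; P2→Q gives 7>4]
(A,S,Y): not NE [P1→B gives 8>0; P2→R gives 7>2; P3→X gives 6>0]
(A,S,Z): not NE [P3→X gives 6>5]
(B,P,X): not NE [P1→A gives 5>1; P3→Z gives 9>3]
(B,P,Y): not NE [P2→S gives 9>0; P3→Z gives 9>0]
(B,P,Z): not NE [P2→S gives 8>0]
(B,Q,X): not NE [P2→R gives 6>1; P3→Z gives 9>1]
(B,Q,Y): not NE [P2→S gives 9>0; P3→Z gives 9>8]
(B,Q,Z): not NE [P1→D gives 9>4; P2→S gives 8>0]
(B,R,X): not NE [P1→A gives 9>8]
(B,R,Y): not NE [P1→D gives 9>1; P2→S gives 9>1; P3→X gives 8>6]
(B,R,Z): not NE [P1→C gives 8>5; P2→S gives 8>2; P3→X gives 8>7]
(B,S,X): not NE [P2→R gives 6>3; P3→Z gives 9>8]
(B,S,Y): not NE [P3→Z gives 9>0]
(B,S,Z): NE
(C,P,X): not NE [P1→A gives 5>3; P2→Q gives 6>3; P3→Y gives 7>3]
(C,P,Y): not NE [P2→R gives 6>1]
(C,P,Z): not NE [P1→B gives 6>2; P2→R gives 9>1; P3→Y gives 7>1]
(C,Q,X): not NE [P1→B gives 7>1]
(C,Q,Y): not NE [P1→B gives 9>3; P2→R gives 6>0; P3→Z gives 9>4]
(C,Q,Z): not NE [P1→D gives 9>4; P2→R gives 9>0]
(C,R,X): not NE [P1→A gives 9>3; P2→Q gives 6>5; P3→Y gives 9>8]
(C,R,Y): not NE [P1→D gives 9>2]
(C,R,Z): not NE [P3→Y gives 9>2]
(C,S,X): not NE [P1→D gives 5>3; P2→Q gives 6>0]
(C,S,Y): not NE [P1→B gives 8>7; P2→R gives 6>0; P3→X gives 6>0]
(C,S,Z): not NE [P1→D gives 4>1; P2→R gives 9>6; P3→X gives 6>2]
(D,P,X): not NE [P1→A gives 5>2; P2→Q gives 8>0; P3→Y gives 4>3]
(D,P,Y): not NE [P1→C gives 6>5; P2→S gives 8>5]
(D,P,Z): not NE [P1→B gives 6>4; P2→S gives 5>0; P3→Y gives 4>2]
(D,Q,X): not NE [P1→B gives 7>2; P3→Z gives 7>2]
(D,Q,Y): not NE [P1→B gives 9>5; P2→S gives 8>7; P3→Z gives 7>4]
(D,Q,Z): not NE [P2→S gives 5>2]
(D,R,X): not NE [P1→A gives 9>4; P2→Q gives 8>6]
(D,R,Y): not NE [P2→S gives 8>7; P3→X gives 7>1]
(D,R,Z): not NE [P1→C gives 8>6; P2→S gives 5>2; P3→X gives 7>3]
(D,S,X): not NE [P2→Q gives 8>4]
(D,S,Y): not NE [P1→B gives 8>1; P3→X gives 11>9]
(D,S,Z): not NE [P3→X gives 11>9]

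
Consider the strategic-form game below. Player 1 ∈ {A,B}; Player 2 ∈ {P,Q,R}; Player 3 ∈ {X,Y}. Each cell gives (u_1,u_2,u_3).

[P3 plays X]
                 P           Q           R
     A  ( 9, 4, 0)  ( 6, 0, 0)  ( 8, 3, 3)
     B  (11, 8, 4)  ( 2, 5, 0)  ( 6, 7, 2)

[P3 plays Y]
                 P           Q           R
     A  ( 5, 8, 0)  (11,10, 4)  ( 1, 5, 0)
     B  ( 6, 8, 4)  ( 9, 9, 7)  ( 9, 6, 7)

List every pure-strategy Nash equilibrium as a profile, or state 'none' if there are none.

(A,P,X): not NE [P1→B gives 11>9]
(A,P,Y): not NE [P1→B gives 6>5; P2→Q gives 10>8]
(A,Q,X): not NE [P2→P gives 4>0; P3→Y gives 4>0]
(A,Q,Y): NE
(A,R,X): not NE [P2→P gives 4>3]
(A,R,Y): not NE [P1→B gives 9>1; P2→Q gives 10>5; P3→X gives 3>0]
(B,P,X): NE
(B,P,Y): not NE [P2→Q gives 9>8]
(B,Q,X): not NE [P1→A gives 6>2; P2→P gives 8>5; P3→Y gives 7>0]
(B,Q,Y): not NE [P1→A gives 11>9]
(B,R,X): not NE [P1→A gives 8>6; P2→P gives 8>7; P3→Y gives 7>2]
(B,R,Y): not NE [P2→Q gives 9>6]

PSNE = {(A,Q,Y), (B,P,X)}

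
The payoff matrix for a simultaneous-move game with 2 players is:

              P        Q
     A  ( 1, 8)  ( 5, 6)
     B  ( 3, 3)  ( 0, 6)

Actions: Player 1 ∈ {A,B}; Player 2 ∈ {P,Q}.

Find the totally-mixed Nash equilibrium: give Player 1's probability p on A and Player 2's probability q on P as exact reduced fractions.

P1 mixes 3/5 on A; P2 mixes 5/7 on P

P1 indiff ⇒ q·1+(1-q)·5 = q·3+(1-q)·0 ⇒ q(-2) = (1-q)(-5) ⇒ q = 5/7
P2 indiff ⇒ p·8+(1-p)·3 = p·6+(1-p)·6 ⇒ p(2) = (1-p)(3) ⇒ p = 3/5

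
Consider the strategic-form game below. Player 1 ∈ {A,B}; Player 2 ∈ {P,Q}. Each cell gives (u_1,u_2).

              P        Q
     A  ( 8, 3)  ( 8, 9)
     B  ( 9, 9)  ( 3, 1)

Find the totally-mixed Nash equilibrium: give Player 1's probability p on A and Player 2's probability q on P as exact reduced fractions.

(p,q) = (4/7, 5/6)

P1 indiff ⇒ q·8+(1-q)·8 = q·9+(1-q)·3 ⇒ q(-1) = (1-q)(-5) ⇒ q = 5/6
P2 indiff ⇒ p·3+(1-p)·9 = p·9+(1-p)·1 ⇒ p(-6) = (1-p)(-8) ⇒ p = 4/7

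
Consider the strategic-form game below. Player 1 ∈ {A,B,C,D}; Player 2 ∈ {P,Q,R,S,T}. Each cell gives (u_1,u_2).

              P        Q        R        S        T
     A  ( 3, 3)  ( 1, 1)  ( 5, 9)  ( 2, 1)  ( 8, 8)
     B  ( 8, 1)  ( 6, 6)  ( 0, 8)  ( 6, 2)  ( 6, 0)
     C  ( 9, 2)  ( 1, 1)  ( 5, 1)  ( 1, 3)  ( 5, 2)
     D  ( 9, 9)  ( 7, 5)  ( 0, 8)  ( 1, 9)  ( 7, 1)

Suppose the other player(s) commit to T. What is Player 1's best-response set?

u_1(A vs T) = 8
u_1(B vs T) = 6
u_1(C vs T) = 5
u_1(D vs T) = 7
max payoff 8 at {A}

BR_1 = {A}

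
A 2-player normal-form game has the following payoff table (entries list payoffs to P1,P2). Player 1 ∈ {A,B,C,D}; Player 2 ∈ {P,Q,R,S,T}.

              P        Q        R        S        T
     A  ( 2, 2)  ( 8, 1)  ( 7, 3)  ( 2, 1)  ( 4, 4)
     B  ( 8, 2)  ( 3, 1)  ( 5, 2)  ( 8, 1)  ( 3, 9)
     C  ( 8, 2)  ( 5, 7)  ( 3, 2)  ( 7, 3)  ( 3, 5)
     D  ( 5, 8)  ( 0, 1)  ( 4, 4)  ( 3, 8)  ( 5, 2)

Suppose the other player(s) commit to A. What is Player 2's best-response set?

argmax u_2 = {T}

u_2(P vs A) = 2
u_2(Q vs A) = 1
u_2(R vs A) = 3
u_2(S vs A) = 1
u_2(T vs A) = 4
max payoff 4 at {T}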